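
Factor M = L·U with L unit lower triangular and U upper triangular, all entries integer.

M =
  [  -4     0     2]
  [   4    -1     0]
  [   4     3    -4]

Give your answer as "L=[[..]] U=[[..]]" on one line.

  r1 -= -1·r0 → [0,-1,2]
  r2 -= -1·r0 → [0,3,-2]
  r2 -= -3·r1 → [0,0,4]

L=[[1,0,0],[-1,1,0],[-1,-3,1]] U=[[-4,0,2],[0,-1,2],[0,0,4]]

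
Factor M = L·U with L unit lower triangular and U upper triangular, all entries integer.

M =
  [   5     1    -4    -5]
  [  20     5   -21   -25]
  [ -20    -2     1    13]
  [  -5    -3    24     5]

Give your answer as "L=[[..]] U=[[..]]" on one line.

  row1 -= 4·row0 → [0,1,-5,-5]
  row2 -= -4·row0 → [0,2,-15,-7]
  row3 -= -1·row0 → [0,-2,20,0]
  row2 -= 2·row1 → [0,0,-5,3]
  row3 -= -2·row1 → [0,0,10,-10]
  row3 -= -2·row2 → [0,0,0,-4]

L=[[1,0,0,0],[4,1,0,0],[-4,2,1,0],[-1,-2,-2,1]] U=[[5,1,-4,-5],[0,1,-5,-5],[0,0,-5,3],[0,0,0,-4]]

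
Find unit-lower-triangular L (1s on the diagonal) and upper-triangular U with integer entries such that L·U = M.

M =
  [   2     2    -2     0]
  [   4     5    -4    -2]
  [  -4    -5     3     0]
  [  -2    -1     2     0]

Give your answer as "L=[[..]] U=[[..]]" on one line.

L=[[1,0,0,0],[2,1,0,0],[-2,-1,1,0],[-1,1,0,1]] U=[[2,2,-2,0],[0,1,0,-2],[0,0,-1,-2],[0,0,0,2]]

  r1 -= 2·r0 → [0,1,0,-2]
  r2 -= -2·r0 → [0,-1,-1,0]
  r3 -= -1·r0 → [0,1,0,0]
  r2 -= -1·r1 → [0,0,-1,-2]
  r3 -= 1·r1 → [0,0,0,2]
  r3 -= 0·r2 → [0,0,0,2]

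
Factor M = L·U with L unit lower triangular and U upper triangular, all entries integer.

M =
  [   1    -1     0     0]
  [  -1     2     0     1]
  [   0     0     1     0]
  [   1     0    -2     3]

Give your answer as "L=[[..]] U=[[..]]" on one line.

L=[[1,0,0,0],[-1,1,0,0],[0,0,1,0],[1,1,-2,1]] U=[[1,-1,0,0],[0,1,0,1],[0,0,1,0],[0,0,0,2]]

  row1 -= -1·row0 → [0,1,0,1]
  row2 -= 0·row0 → [0,0,1,0]
  row3 -= 1·row0 → [0,1,-2,3]
  row2 -= 0·row1 → [0,0,1,0]
  row3 -= 1·row1 → [0,0,-2,2]
  row3 -= -2·row2 → [0,0,0,2]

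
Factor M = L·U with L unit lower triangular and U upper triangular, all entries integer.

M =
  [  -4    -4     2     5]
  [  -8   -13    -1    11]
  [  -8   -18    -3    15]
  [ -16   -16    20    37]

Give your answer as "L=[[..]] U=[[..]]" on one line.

L=[[1,0,0,0],[2,1,0,0],[2,2,1,0],[4,0,4,1]] U=[[-4,-4,2,5],[0,-5,-5,1],[0,0,3,3],[0,0,0,5]]

  r1 -= 2·r0 → [0,-5,-5,1]
  r2 -= 2·r0 → [0,-10,-7,5]
  r3 -= 4·r0 → [0,0,12,17]
  r2 -= 2·r1 → [0,0,3,3]
  r3 -= 0·r1 → [0,0,12,17]
  r3 -= 4·r2 → [0,0,0,5]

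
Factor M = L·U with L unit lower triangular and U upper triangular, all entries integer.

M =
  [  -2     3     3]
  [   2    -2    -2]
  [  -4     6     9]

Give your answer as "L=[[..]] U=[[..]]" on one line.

L=[[1,0,0],[-1,1,0],[2,0,1]] U=[[-2,3,3],[0,1,1],[0,0,3]]

  row1 -= -1·row0 → [0,1,1]
  row2 -= 2·row0 → [0,0,3]
  row2 -= 0·row1 → [0,0,3]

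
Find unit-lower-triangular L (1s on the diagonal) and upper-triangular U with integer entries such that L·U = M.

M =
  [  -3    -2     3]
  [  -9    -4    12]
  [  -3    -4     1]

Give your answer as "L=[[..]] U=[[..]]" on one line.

L=[[1,0,0],[3,1,0],[1,-1,1]] U=[[-3,-2,3],[0,2,3],[0,0,1]]

  r1 -= 3·r0 → [0,2,3]
  r2 -= 1·r0 → [0,-2,-2]
  r2 -= -1·r1 → [0,0,1]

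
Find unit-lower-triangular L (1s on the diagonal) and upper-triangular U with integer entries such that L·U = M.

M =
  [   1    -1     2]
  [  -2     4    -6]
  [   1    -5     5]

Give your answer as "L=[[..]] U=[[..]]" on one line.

  row1 -= -2·row0 → [0,2,-2]
  row2 -= 1·row0 → [0,-4,3]
  row2 -= -2·row1 → [0,0,-1]

L=[[1,0,0],[-2,1,0],[1,-2,1]] U=[[1,-1,2],[0,2,-2],[0,0,-1]]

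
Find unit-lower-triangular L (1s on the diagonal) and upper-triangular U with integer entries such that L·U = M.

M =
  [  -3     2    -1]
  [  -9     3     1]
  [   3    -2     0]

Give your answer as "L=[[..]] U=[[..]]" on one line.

  row1 -= 3·row0 → [0,-3,4]
  row2 -= -1·row0 → [0,0,-1]
  row2 -= 0·row1 → [0,0,-1]

L=[[1,0,0],[3,1,0],[-1,0,1]] U=[[-3,2,-1],[0,-3,4],[0,0,-1]]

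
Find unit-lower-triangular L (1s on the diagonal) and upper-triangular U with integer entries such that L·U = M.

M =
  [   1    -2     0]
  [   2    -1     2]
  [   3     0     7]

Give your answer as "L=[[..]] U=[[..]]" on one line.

  row1 -= 2·row0 → [0,3,2]
  row2 -= 3·row0 → [0,6,7]
  row2 -= 2·row1 → [0,0,3]

L=[[1,0,0],[2,1,0],[3,2,1]] U=[[1,-2,0],[0,3,2],[0,0,3]]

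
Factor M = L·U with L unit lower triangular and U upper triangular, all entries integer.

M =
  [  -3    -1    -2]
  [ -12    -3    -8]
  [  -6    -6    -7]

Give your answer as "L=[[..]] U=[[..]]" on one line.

L=[[1,0,0],[4,1,0],[2,-4,1]] U=[[-3,-1,-2],[0,1,0],[0,0,-3]]

  row1 -= 4·row0 → [0,1,0]
  row2 -= 2·row0 → [0,-4,-3]
  row2 -= -4·row1 → [0,0,-3]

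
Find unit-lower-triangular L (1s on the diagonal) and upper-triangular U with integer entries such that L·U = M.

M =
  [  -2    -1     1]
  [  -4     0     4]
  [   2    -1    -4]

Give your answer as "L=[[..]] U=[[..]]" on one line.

  row1 -= 2·row0 → [0,2,2]
  row2 -= -1·row0 → [0,-2,-3]
  row2 -= -1·row1 → [0,0,-1]

L=[[1,0,0],[2,1,0],[-1,-1,1]] U=[[-2,-1,1],[0,2,2],[0,0,-1]]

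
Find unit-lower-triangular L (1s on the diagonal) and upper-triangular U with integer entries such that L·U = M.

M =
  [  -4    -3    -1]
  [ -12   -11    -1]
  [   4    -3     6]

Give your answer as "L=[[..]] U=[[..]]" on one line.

  R1 -= 3·R0 → [0,-2,2]
  R2 -= -1·R0 → [0,-6,5]
  R2 -= 3·R1 → [0,0,-1]

L=[[1,0,0],[3,1,0],[-1,3,1]] U=[[-4,-3,-1],[0,-2,2],[0,0,-1]]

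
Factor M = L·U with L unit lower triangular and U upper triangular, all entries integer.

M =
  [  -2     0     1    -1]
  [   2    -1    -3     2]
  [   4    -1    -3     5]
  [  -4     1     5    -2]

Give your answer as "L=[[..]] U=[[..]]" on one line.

L=[[1,0,0,0],[-1,1,0,0],[-2,1,1,0],[2,-1,1,1]] U=[[-2,0,1,-1],[0,-1,-2,1],[0,0,1,2],[0,0,0,-1]]

  R1 -= -1·R0 → [0,-1,-2,1]
  R2 -= -2·R0 → [0,-1,-1,3]
  R3 -= 2·R0 → [0,1,3,0]
  R2 -= 1·R1 → [0,0,1,2]
  R3 -= -1·R1 → [0,0,1,1]
  R3 -= 1·R2 → [0,0,0,-1]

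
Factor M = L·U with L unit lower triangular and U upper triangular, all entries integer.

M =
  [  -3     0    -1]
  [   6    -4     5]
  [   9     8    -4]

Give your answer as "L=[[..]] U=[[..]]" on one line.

  R1 -= -2·R0 → [0,-4,3]
  R2 -= -3·R0 → [0,8,-7]
  R2 -= -2·R1 → [0,0,-1]

L=[[1,0,0],[-2,1,0],[-3,-2,1]] U=[[-3,0,-1],[0,-4,3],[0,0,-1]]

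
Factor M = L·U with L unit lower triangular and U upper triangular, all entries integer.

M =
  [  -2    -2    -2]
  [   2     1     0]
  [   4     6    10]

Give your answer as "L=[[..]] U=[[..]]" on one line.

  r1 -= -1·r0 → [0,-1,-2]
  r2 -= -2·r0 → [0,2,6]
  r2 -= -2·r1 → [0,0,2]

L=[[1,0,0],[-1,1,0],[-2,-2,1]] U=[[-2,-2,-2],[0,-1,-2],[0,0,2]]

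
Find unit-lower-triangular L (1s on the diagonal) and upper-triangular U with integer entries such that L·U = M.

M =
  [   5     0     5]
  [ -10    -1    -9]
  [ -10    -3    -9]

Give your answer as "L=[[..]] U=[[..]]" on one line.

  R1 -= -2·R0 → [0,-1,1]
  R2 -= -2·R0 → [0,-3,1]
  R2 -= 3·R1 → [0,0,-2]

L=[[1,0,0],[-2,1,0],[-2,3,1]] U=[[5,0,5],[0,-1,1],[0,0,-2]]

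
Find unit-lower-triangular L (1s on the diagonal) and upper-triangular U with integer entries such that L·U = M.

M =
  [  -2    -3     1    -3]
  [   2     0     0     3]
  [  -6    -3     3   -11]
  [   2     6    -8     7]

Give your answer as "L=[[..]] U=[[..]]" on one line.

  r1 -= -1·r0 → [0,-3,1,0]
  r2 -= 3·r0 → [0,6,0,-2]
  r3 -= -1·r0 → [0,3,-7,4]
  r2 -= -2·r1 → [0,0,2,-2]
  r3 -= -1·r1 → [0,0,-6,4]
  r3 -= -3·r2 → [0,0,0,-2]

L=[[1,0,0,0],[-1,1,0,0],[3,-2,1,0],[-1,-1,-3,1]] U=[[-2,-3,1,-3],[0,-3,1,0],[0,0,2,-2],[0,0,0,-2]]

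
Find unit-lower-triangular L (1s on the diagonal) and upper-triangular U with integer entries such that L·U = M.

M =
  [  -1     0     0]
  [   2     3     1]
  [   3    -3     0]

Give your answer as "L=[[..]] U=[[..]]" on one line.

L=[[1,0,0],[-2,1,0],[-3,-1,1]] U=[[-1,0,0],[0,3,1],[0,0,1]]

  row1 -= -2·row0 → [0,3,1]
  row2 -= -3·row0 → [0,-3,0]
  row2 -= -1·row1 → [0,0,1]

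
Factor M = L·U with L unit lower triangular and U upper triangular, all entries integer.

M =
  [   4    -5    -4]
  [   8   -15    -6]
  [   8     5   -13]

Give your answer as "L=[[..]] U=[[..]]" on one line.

L=[[1,0,0],[2,1,0],[2,-3,1]] U=[[4,-5,-4],[0,-5,2],[0,0,1]]

  row1 -= 2·row0 → [0,-5,2]
  row2 -= 2·row0 → [0,15,-5]
  row2 -= -3·row1 → [0,0,1]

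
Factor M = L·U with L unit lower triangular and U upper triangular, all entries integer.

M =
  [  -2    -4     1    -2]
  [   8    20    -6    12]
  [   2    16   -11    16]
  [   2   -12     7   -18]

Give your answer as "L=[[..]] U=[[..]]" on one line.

  R1 -= -4·R0 → [0,4,-2,4]
  R2 -= -1·R0 → [0,12,-10,14]
  R3 -= -1·R0 → [0,-16,8,-20]
  R2 -= 3·R1 → [0,0,-4,2]
  R3 -= -4·R1 → [0,0,0,-4]
  R3 -= 0·R2 → [0,0,0,-4]

L=[[1,0,0,0],[-4,1,0,0],[-1,3,1,0],[-1,-4,0,1]] U=[[-2,-4,1,-2],[0,4,-2,4],[0,0,-4,2],[0,0,0,-4]]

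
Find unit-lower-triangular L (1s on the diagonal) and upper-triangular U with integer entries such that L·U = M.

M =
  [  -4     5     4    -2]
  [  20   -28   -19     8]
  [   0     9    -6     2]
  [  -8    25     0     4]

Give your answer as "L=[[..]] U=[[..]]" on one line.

  R1 -= -5·R0 → [0,-3,1,-2]
  R2 -= 0·R0 → [0,9,-6,2]
  R3 -= 2·R0 → [0,15,-8,8]
  R2 -= -3·R1 → [0,0,-3,-4]
  R3 -= -5·R1 → [0,0,-3,-2]
  R3 -= 1·R2 → [0,0,0,2]

L=[[1,0,0,0],[-5,1,0,0],[0,-3,1,0],[2,-5,1,1]] U=[[-4,5,4,-2],[0,-3,1,-2],[0,0,-3,-4],[0,0,0,2]]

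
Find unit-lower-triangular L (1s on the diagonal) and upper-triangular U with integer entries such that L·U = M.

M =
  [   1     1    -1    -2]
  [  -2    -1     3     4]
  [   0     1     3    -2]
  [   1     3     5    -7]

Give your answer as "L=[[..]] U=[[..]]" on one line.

L=[[1,0,0,0],[-2,1,0,0],[0,1,1,0],[1,2,2,1]] U=[[1,1,-1,-2],[0,1,1,0],[0,0,2,-2],[0,0,0,-1]]

  r1 -= -2·r0 → [0,1,1,0]
  r2 -= 0·r0 → [0,1,3,-2]
  r3 -= 1·r0 → [0,2,6,-5]
  r2 -= 1·r1 → [0,0,2,-2]
  r3 -= 2·r1 → [0,0,4,-5]
  r3 -= 2·r2 → [0,0,0,-1]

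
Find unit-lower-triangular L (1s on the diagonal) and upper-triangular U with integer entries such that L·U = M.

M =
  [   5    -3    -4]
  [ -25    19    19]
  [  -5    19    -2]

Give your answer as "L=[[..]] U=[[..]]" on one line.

  r1 -= -5·r0 → [0,4,-1]
  r2 -= -1·r0 → [0,16,-6]
  r2 -= 4·r1 → [0,0,-2]

L=[[1,0,0],[-5,1,0],[-1,4,1]] U=[[5,-3,-4],[0,4,-1],[0,0,-2]]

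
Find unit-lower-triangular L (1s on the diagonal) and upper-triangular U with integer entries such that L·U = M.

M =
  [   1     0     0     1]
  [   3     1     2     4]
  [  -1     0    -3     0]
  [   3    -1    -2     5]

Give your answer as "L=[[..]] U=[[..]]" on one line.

L=[[1,0,0,0],[3,1,0,0],[-1,0,1,0],[3,-1,0,1]] U=[[1,0,0,1],[0,1,2,1],[0,0,-3,1],[0,0,0,3]]

  row1 -= 3·row0 → [0,1,2,1]
  row2 -= -1·row0 → [0,0,-3,1]
  row3 -= 3·row0 → [0,-1,-2,2]
  row2 -= 0·row1 → [0,0,-3,1]
  row3 -= -1·row1 → [0,0,0,3]
  row3 -= 0·row2 → [0,0,0,3]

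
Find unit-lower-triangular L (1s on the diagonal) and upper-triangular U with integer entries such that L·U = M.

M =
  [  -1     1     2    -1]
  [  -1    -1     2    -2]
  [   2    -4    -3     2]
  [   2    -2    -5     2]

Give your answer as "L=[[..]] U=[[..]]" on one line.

  r1 -= 1·r0 → [0,-2,0,-1]
  r2 -= -2·r0 → [0,-2,1,0]
  r3 -= -2·r0 → [0,0,-1,0]
  r2 -= 1·r1 → [0,0,1,1]
  r3 -= 0·r1 → [0,0,-1,0]
  r3 -= -1·r2 → [0,0,0,1]

L=[[1,0,0,0],[1,1,0,0],[-2,1,1,0],[-2,0,-1,1]] U=[[-1,1,2,-1],[0,-2,0,-1],[0,0,1,1],[0,0,0,1]]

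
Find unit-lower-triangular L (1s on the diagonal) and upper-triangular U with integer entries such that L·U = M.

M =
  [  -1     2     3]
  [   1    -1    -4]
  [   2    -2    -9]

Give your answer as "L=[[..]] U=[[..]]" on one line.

  r1 -= -1·r0 → [0,1,-1]
  r2 -= -2·r0 → [0,2,-3]
  r2 -= 2·r1 → [0,0,-1]

L=[[1,0,0],[-1,1,0],[-2,2,1]] U=[[-1,2,3],[0,1,-1],[0,0,-1]]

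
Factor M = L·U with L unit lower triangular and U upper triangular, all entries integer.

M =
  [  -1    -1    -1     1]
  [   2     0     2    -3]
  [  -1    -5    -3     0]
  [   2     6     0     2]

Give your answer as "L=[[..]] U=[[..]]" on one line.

  R1 -= -2·R0 → [0,-2,0,-1]
  R2 -= 1·R0 → [0,-4,-2,-1]
  R3 -= -2·R0 → [0,4,-2,4]
  R2 -= 2·R1 → [0,0,-2,1]
  R3 -= -2·R1 → [0,0,-2,2]
  R3 -= 1·R2 → [0,0,0,1]

L=[[1,0,0,0],[-2,1,0,0],[1,2,1,0],[-2,-2,1,1]] U=[[-1,-1,-1,1],[0,-2,0,-1],[0,0,-2,1],[0,0,0,1]]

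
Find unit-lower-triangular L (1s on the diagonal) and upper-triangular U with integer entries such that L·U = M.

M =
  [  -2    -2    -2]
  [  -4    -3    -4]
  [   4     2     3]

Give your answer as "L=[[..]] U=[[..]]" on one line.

L=[[1,0,0],[2,1,0],[-2,-2,1]] U=[[-2,-2,-2],[0,1,0],[0,0,-1]]

  R1 -= 2·R0 → [0,1,0]
  R2 -= -2·R0 → [0,-2,-1]
  R2 -= -2·R1 → [0,0,-1]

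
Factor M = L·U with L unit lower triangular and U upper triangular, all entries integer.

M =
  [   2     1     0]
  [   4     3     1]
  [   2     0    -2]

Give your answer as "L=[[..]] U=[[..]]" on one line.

L=[[1,0,0],[2,1,0],[1,-1,1]] U=[[2,1,0],[0,1,1],[0,0,-1]]

  R1 -= 2·R0 → [0,1,1]
  R2 -= 1·R0 → [0,-1,-2]
  R2 -= -1·R1 → [0,0,-1]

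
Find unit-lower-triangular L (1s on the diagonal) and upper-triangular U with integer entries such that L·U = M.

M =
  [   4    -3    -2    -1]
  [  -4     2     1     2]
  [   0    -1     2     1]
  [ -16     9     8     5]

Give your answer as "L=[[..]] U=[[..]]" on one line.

L=[[1,0,0,0],[-1,1,0,0],[0,1,1,0],[-4,3,1,1]] U=[[4,-3,-2,-1],[0,-1,-1,1],[0,0,3,0],[0,0,0,-2]]

  R1 -= -1·R0 → [0,-1,-1,1]
  R2 -= 0·R0 → [0,-1,2,1]
  R3 -= -4·R0 → [0,-3,0,1]
  R2 -= 1·R1 → [0,0,3,0]
  R3 -= 3·R1 → [0,0,3,-2]
  R3 -= 1·R2 → [0,0,0,-2]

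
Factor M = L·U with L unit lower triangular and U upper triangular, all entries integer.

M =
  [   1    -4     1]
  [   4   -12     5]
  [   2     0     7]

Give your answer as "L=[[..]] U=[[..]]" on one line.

  row1 -= 4·row0 → [0,4,1]
  row2 -= 2·row0 → [0,8,5]
  row2 -= 2·row1 → [0,0,3]

L=[[1,0,0],[4,1,0],[2,2,1]] U=[[1,-4,1],[0,4,1],[0,0,3]]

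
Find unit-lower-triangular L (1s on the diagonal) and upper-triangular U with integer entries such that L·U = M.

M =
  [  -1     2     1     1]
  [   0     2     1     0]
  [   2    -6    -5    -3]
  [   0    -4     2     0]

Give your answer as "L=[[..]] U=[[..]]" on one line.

  R1 -= 0·R0 → [0,2,1,0]
  R2 -= -2·R0 → [0,-2,-3,-1]
  R3 -= 0·R0 → [0,-4,2,0]
  R2 -= -1·R1 → [0,0,-2,-1]
  R3 -= -2·R1 → [0,0,4,0]
  R3 -= -2·R2 → [0,0,0,-2]

L=[[1,0,0,0],[0,1,0,0],[-2,-1,1,0],[0,-2,-2,1]] U=[[-1,2,1,1],[0,2,1,0],[0,0,-2,-1],[0,0,0,-2]]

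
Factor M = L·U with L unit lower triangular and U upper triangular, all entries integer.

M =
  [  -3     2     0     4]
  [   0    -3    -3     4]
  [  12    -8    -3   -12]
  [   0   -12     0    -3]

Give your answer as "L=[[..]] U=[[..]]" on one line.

  R1 -= 0·R0 → [0,-3,-3,4]
  R2 -= -4·R0 → [0,0,-3,4]
  R3 -= 0·R0 → [0,-12,0,-3]
  R2 -= 0·R1 → [0,0,-3,4]
  R3 -= 4·R1 → [0,0,12,-19]
  R3 -= -4·R2 → [0,0,0,-3]

L=[[1,0,0,0],[0,1,0,0],[-4,0,1,0],[0,4,-4,1]] U=[[-3,2,0,4],[0,-3,-3,4],[0,0,-3,4],[0,0,0,-3]]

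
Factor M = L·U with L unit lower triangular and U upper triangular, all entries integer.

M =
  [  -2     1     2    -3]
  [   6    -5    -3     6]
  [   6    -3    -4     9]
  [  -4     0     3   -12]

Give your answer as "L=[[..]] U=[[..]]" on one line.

L=[[1,0,0,0],[-3,1,0,0],[-3,0,1,0],[2,1,-2,1]] U=[[-2,1,2,-3],[0,-2,3,-3],[0,0,2,0],[0,0,0,-3]]

  R1 -= -3·R0 → [0,-2,3,-3]
  R2 -= -3·R0 → [0,0,2,0]
  R3 -= 2·R0 → [0,-2,-1,-6]
  R2 -= 0·R1 → [0,0,2,0]
  R3 -= 1·R1 → [0,0,-4,-3]
  R3 -= -2·R2 → [0,0,0,-3]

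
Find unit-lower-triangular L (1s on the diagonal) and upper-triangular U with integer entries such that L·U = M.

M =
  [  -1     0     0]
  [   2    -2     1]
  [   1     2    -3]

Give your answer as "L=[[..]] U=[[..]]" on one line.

  row1 -= -2·row0 → [0,-2,1]
  row2 -= -1·row0 → [0,2,-3]
  row2 -= -1·row1 → [0,0,-2]

L=[[1,0,0],[-2,1,0],[-1,-1,1]] U=[[-1,0,0],[0,-2,1],[0,0,-2]]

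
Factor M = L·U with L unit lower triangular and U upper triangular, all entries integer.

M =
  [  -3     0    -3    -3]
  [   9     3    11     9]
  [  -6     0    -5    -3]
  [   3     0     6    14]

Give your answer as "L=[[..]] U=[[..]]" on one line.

L=[[1,0,0,0],[-3,1,0,0],[2,0,1,0],[-1,0,3,1]] U=[[-3,0,-3,-3],[0,3,2,0],[0,0,1,3],[0,0,0,2]]

  row1 -= -3·row0 → [0,3,2,0]
  row2 -= 2·row0 → [0,0,1,3]
  row3 -= -1·row0 → [0,0,3,11]
  row2 -= 0·row1 → [0,0,1,3]
  row3 -= 0·row1 → [0,0,3,11]
  row3 -= 3·row2 → [0,0,0,2]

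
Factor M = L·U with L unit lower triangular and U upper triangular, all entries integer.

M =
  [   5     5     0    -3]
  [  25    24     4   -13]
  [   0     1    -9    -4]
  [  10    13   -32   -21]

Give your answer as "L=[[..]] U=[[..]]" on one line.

  r1 -= 5·r0 → [0,-1,4,2]
  r2 -= 0·r0 → [0,1,-9,-4]
  r3 -= 2·r0 → [0,3,-32,-15]
  r2 -= -1·r1 → [0,0,-5,-2]
  r3 -= -3·r1 → [0,0,-20,-9]
  r3 -= 4·r2 → [0,0,0,-1]

L=[[1,0,0,0],[5,1,0,0],[0,-1,1,0],[2,-3,4,1]] U=[[5,5,0,-3],[0,-1,4,2],[0,0,-5,-2],[0,0,0,-1]]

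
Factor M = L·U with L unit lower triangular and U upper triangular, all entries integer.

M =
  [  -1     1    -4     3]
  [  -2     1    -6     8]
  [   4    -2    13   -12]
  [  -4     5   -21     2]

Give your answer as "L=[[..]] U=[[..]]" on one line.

L=[[1,0,0,0],[2,1,0,0],[-4,-2,1,0],[4,-1,-3,1]] U=[[-1,1,-4,3],[0,-1,2,2],[0,0,1,4],[0,0,0,4]]

  row1 -= 2·row0 → [0,-1,2,2]
  row2 -= -4·row0 → [0,2,-3,0]
  row3 -= 4·row0 → [0,1,-5,-10]
  row2 -= -2·row1 → [0,0,1,4]
  row3 -= -1·row1 → [0,0,-3,-8]
  row3 -= -3·row2 → [0,0,0,4]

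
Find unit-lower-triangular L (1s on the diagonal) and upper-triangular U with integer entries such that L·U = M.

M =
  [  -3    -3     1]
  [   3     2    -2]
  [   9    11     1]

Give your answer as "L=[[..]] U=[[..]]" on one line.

L=[[1,0,0],[-1,1,0],[-3,-2,1]] U=[[-3,-3,1],[0,-1,-1],[0,0,2]]

  r1 -= -1·r0 → [0,-1,-1]
  r2 -= -3·r0 → [0,2,4]
  r2 -= -2·r1 → [0,0,2]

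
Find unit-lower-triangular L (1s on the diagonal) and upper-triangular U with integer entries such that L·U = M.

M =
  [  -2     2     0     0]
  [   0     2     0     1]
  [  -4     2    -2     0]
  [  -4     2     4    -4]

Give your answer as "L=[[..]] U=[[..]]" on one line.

  r1 -= 0·r0 → [0,2,0,1]
  r2 -= 2·r0 → [0,-2,-2,0]
  r3 -= 2·r0 → [0,-2,4,-4]
  r2 -= -1·r1 → [0,0,-2,1]
  r3 -= -1·r1 → [0,0,4,-3]
  r3 -= -2·r2 → [0,0,0,-1]

L=[[1,0,0,0],[0,1,0,0],[2,-1,1,0],[2,-1,-2,1]] U=[[-2,2,0,0],[0,2,0,1],[0,0,-2,1],[0,0,0,-1]]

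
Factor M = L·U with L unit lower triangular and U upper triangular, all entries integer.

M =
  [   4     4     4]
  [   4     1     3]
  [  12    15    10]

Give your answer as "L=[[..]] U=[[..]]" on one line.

L=[[1,0,0],[1,1,0],[3,-1,1]] U=[[4,4,4],[0,-3,-1],[0,0,-3]]

  r1 -= 1·r0 → [0,-3,-1]
  r2 -= 3·r0 → [0,3,-2]
  r2 -= -1·r1 → [0,0,-3]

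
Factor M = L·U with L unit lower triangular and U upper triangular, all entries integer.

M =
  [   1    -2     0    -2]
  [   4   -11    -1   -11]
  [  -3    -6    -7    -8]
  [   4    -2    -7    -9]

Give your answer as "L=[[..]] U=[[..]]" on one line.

L=[[1,0,0,0],[4,1,0,0],[-3,4,1,0],[4,-2,3,1]] U=[[1,-2,0,-2],[0,-3,-1,-3],[0,0,-3,-2],[0,0,0,-1]]

  r1 -= 4·r0 → [0,-3,-1,-3]
  r2 -= -3·r0 → [0,-12,-7,-14]
  r3 -= 4·r0 → [0,6,-7,-1]
  r2 -= 4·r1 → [0,0,-3,-2]
  r3 -= -2·r1 → [0,0,-9,-7]
  r3 -= 3·r2 → [0,0,0,-1]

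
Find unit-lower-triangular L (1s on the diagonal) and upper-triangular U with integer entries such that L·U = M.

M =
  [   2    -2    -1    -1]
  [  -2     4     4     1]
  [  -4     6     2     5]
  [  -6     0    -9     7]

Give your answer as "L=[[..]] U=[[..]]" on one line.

L=[[1,0,0,0],[-1,1,0,0],[-2,1,1,0],[-3,-3,1,1]] U=[[2,-2,-1,-1],[0,2,3,0],[0,0,-3,3],[0,0,0,1]]

  R1 -= -1·R0 → [0,2,3,0]
  R2 -= -2·R0 → [0,2,0,3]
  R3 -= -3·R0 → [0,-6,-12,4]
  R2 -= 1·R1 → [0,0,-3,3]
  R3 -= -3·R1 → [0,0,-3,4]
  R3 -= 1·R2 → [0,0,0,1]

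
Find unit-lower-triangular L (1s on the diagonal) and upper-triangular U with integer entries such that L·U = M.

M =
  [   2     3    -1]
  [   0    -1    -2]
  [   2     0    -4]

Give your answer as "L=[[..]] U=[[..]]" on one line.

L=[[1,0,0],[0,1,0],[1,3,1]] U=[[2,3,-1],[0,-1,-2],[0,0,3]]

  row1 -= 0·row0 → [0,-1,-2]
  row2 -= 1·row0 → [0,-3,-3]
  row2 -= 3·row1 → [0,0,3]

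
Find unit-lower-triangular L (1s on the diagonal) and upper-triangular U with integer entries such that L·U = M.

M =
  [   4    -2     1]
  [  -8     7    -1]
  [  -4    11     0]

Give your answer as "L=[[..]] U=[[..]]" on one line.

  R1 -= -2·R0 → [0,3,1]
  R2 -= -1·R0 → [0,9,1]
  R2 -= 3·R1 → [0,0,-2]

L=[[1,0,0],[-2,1,0],[-1,3,1]] U=[[4,-2,1],[0,3,1],[0,0,-2]]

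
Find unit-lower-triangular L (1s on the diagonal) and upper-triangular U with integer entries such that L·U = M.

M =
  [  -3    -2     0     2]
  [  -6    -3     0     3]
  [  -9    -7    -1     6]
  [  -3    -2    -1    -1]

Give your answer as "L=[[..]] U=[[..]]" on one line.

  R1 -= 2·R0 → [0,1,0,-1]
  R2 -= 3·R0 → [0,-1,-1,0]
  R3 -= 1·R0 → [0,0,-1,-3]
  R2 -= -1·R1 → [0,0,-1,-1]
  R3 -= 0·R1 → [0,0,-1,-3]
  R3 -= 1·R2 → [0,0,0,-2]

L=[[1,0,0,0],[2,1,0,0],[3,-1,1,0],[1,0,1,1]] U=[[-3,-2,0,2],[0,1,0,-1],[0,0,-1,-1],[0,0,0,-2]]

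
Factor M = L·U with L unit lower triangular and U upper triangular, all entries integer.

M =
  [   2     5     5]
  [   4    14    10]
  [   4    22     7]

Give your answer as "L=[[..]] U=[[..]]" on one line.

  R1 -= 2·R0 → [0,4,0]
  R2 -= 2·R0 → [0,12,-3]
  R2 -= 3·R1 → [0,0,-3]

L=[[1,0,0],[2,1,0],[2,3,1]] U=[[2,5,5],[0,4,0],[0,0,-3]]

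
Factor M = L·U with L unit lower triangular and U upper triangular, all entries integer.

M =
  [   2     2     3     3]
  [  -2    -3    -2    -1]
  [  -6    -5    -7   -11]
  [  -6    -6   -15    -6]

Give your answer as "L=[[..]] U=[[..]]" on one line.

L=[[1,0,0,0],[-1,1,0,0],[-3,-1,1,0],[-3,0,-2,1]] U=[[2,2,3,3],[0,-1,1,2],[0,0,3,0],[0,0,0,3]]

  R1 -= -1·R0 → [0,-1,1,2]
  R2 -= -3·R0 → [0,1,2,-2]
  R3 -= -3·R0 → [0,0,-6,3]
  R2 -= -1·R1 → [0,0,3,0]
  R3 -= 0·R1 → [0,0,-6,3]
  R3 -= -2·R2 → [0,0,0,3]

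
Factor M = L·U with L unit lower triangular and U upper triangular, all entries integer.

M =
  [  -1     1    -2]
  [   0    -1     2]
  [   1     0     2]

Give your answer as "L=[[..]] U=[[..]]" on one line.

  row1 -= 0·row0 → [0,-1,2]
  row2 -= -1·row0 → [0,1,0]
  row2 -= -1·row1 → [0,0,2]

L=[[1,0,0],[0,1,0],[-1,-1,1]] U=[[-1,1,-2],[0,-1,2],[0,0,2]]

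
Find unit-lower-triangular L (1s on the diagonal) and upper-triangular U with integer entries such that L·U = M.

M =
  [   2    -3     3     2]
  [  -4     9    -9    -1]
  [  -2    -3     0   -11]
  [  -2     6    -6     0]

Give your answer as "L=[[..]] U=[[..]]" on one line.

L=[[1,0,0,0],[-2,1,0,0],[-1,-2,1,0],[-1,1,0,1]] U=[[2,-3,3,2],[0,3,-3,3],[0,0,-3,-3],[0,0,0,-1]]

  row1 -= -2·row0 → [0,3,-3,3]
  row2 -= -1·row0 → [0,-6,3,-9]
  row3 -= -1·row0 → [0,3,-3,2]
  row2 -= -2·row1 → [0,0,-3,-3]
  row3 -= 1·row1 → [0,0,0,-1]
  row3 -= 0·row2 → [0,0,0,-1]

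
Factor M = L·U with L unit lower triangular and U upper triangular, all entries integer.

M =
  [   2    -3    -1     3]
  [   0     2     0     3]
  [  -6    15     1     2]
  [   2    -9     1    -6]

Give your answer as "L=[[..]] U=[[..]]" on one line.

L=[[1,0,0,0],[0,1,0,0],[-3,3,1,0],[1,-3,-1,1]] U=[[2,-3,-1,3],[0,2,0,3],[0,0,-2,2],[0,0,0,2]]

  R1 -= 0·R0 → [0,2,0,3]
  R2 -= -3·R0 → [0,6,-2,11]
  R3 -= 1·R0 → [0,-6,2,-9]
  R2 -= 3·R1 → [0,0,-2,2]
  R3 -= -3·R1 → [0,0,2,0]
  R3 -= -1·R2 → [0,0,0,2]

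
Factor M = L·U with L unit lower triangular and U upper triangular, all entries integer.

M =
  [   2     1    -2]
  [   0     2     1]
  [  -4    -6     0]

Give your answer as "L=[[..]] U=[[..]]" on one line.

L=[[1,0,0],[0,1,0],[-2,-2,1]] U=[[2,1,-2],[0,2,1],[0,0,-2]]

  R1 -= 0·R0 → [0,2,1]
  R2 -= -2·R0 → [0,-4,-4]
  R2 -= -2·R1 → [0,0,-2]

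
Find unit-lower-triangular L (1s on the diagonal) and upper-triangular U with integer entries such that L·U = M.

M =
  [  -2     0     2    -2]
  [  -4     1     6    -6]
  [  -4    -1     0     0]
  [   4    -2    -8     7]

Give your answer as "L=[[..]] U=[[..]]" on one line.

L=[[1,0,0,0],[2,1,0,0],[2,-1,1,0],[-2,-2,0,1]] U=[[-2,0,2,-2],[0,1,2,-2],[0,0,-2,2],[0,0,0,-1]]

  R1 -= 2·R0 → [0,1,2,-2]
  R2 -= 2·R0 → [0,-1,-4,4]
  R3 -= -2·R0 → [0,-2,-4,3]
  R2 -= -1·R1 → [0,0,-2,2]
  R3 -= -2·R1 → [0,0,0,-1]
  R3 -= 0·R2 → [0,0,0,-1]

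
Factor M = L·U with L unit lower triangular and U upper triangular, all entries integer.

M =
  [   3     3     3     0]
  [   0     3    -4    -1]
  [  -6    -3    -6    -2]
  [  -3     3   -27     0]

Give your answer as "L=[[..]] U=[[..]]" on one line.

L=[[1,0,0,0],[0,1,0,0],[-2,1,1,0],[-1,2,-4,1]] U=[[3,3,3,0],[0,3,-4,-1],[0,0,4,-1],[0,0,0,-2]]

  r1 -= 0·r0 → [0,3,-4,-1]
  r2 -= -2·r0 → [0,3,0,-2]
  r3 -= -1·r0 → [0,6,-24,0]
  r2 -= 1·r1 → [0,0,4,-1]
  r3 -= 2·r1 → [0,0,-16,2]
  r3 -= -4·r2 → [0,0,0,-2]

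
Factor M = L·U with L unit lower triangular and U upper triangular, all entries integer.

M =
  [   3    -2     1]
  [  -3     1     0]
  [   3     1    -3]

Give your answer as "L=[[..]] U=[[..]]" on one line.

  row1 -= -1·row0 → [0,-1,1]
  row2 -= 1·row0 → [0,3,-4]
  row2 -= -3·row1 → [0,0,-1]

L=[[1,0,0],[-1,1,0],[1,-3,1]] U=[[3,-2,1],[0,-1,1],[0,0,-1]]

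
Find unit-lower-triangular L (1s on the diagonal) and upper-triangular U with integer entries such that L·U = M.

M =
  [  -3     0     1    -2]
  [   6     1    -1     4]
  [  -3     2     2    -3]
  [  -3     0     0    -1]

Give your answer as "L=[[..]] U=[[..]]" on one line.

L=[[1,0,0,0],[-2,1,0,0],[1,2,1,0],[1,0,1,1]] U=[[-3,0,1,-2],[0,1,1,0],[0,0,-1,-1],[0,0,0,2]]

  R1 -= -2·R0 → [0,1,1,0]
  R2 -= 1·R0 → [0,2,1,-1]
  R3 -= 1·R0 → [0,0,-1,1]
  R2 -= 2·R1 → [0,0,-1,-1]
  R3 -= 0·R1 → [0,0,-1,1]
  R3 -= 1·R2 → [0,0,0,2]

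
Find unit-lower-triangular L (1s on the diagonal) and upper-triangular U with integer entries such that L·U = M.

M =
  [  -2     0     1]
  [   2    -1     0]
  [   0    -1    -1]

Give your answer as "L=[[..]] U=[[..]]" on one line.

  row1 -= -1·row0 → [0,-1,1]
  row2 -= 0·row0 → [0,-1,-1]
  row2 -= 1·row1 → [0,0,-2]

L=[[1,0,0],[-1,1,0],[0,1,1]] U=[[-2,0,1],[0,-1,1],[0,0,-2]]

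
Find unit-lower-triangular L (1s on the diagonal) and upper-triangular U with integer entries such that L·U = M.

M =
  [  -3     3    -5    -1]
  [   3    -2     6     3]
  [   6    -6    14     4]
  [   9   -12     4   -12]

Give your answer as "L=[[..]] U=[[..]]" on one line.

L=[[1,0,0,0],[-1,1,0,0],[-2,0,1,0],[-3,-3,-2,1]] U=[[-3,3,-5,-1],[0,1,1,2],[0,0,4,2],[0,0,0,-5]]

  row1 -= -1·row0 → [0,1,1,2]
  row2 -= -2·row0 → [0,0,4,2]
  row3 -= -3·row0 → [0,-3,-11,-15]
  row2 -= 0·row1 → [0,0,4,2]
  row3 -= -3·row1 → [0,0,-8,-9]
  row3 -= -2·row2 → [0,0,0,-5]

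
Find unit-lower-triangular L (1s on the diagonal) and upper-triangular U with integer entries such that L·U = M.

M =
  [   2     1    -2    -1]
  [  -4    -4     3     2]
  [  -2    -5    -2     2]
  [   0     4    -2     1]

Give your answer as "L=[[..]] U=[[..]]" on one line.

L=[[1,0,0,0],[-2,1,0,0],[-1,2,1,0],[0,-2,2,1]] U=[[2,1,-2,-1],[0,-2,-1,0],[0,0,-2,1],[0,0,0,-1]]

  R1 -= -2·R0 → [0,-2,-1,0]
  R2 -= -1·R0 → [0,-4,-4,1]
  R3 -= 0·R0 → [0,4,-2,1]
  R2 -= 2·R1 → [0,0,-2,1]
  R3 -= -2·R1 → [0,0,-4,1]
  R3 -= 2·R2 → [0,0,0,-1]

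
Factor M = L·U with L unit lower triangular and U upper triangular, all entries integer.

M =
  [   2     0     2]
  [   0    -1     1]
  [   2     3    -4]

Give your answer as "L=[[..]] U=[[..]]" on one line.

  row1 -= 0·row0 → [0,-1,1]
  row2 -= 1·row0 → [0,3,-6]
  row2 -= -3·row1 → [0,0,-3]

L=[[1,0,0],[0,1,0],[1,-3,1]] U=[[2,0,2],[0,-1,1],[0,0,-3]]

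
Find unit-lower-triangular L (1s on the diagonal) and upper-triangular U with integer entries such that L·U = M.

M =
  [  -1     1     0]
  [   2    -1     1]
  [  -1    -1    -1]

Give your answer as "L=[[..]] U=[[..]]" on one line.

  r1 -= -2·r0 → [0,1,1]
  r2 -= 1·r0 → [0,-2,-1]
  r2 -= -2·r1 → [0,0,1]

L=[[1,0,0],[-2,1,0],[1,-2,1]] U=[[-1,1,0],[0,1,1],[0,0,1]]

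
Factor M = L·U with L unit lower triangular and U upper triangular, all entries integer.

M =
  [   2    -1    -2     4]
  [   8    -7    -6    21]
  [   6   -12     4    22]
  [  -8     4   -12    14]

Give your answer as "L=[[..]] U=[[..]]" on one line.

L=[[1,0,0,0],[4,1,0,0],[3,3,1,0],[-4,0,-5,1]] U=[[2,-1,-2,4],[0,-3,2,5],[0,0,4,-5],[0,0,0,5]]

  r1 -= 4·r0 → [0,-3,2,5]
  r2 -= 3·r0 → [0,-9,10,10]
  r3 -= -4·r0 → [0,0,-20,30]
  r2 -= 3·r1 → [0,0,4,-5]
  r3 -= 0·r1 → [0,0,-20,30]
  r3 -= -5·r2 → [0,0,0,5]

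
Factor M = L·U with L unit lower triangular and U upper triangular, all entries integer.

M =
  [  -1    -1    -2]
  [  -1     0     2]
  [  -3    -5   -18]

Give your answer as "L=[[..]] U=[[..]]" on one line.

L=[[1,0,0],[1,1,0],[3,-2,1]] U=[[-1,-1,-2],[0,1,4],[0,0,-4]]

  r1 -= 1·r0 → [0,1,4]
  r2 -= 3·r0 → [0,-2,-12]
  r2 -= -2·r1 → [0,0,-4]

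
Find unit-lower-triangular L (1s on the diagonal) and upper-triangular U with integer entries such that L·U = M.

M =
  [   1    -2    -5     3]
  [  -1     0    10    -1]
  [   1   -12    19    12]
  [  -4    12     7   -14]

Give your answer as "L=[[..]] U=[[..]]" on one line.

  R1 -= -1·R0 → [0,-2,5,2]
  R2 -= 1·R0 → [0,-10,24,9]
  R3 -= -4·R0 → [0,4,-13,-2]
  R2 -= 5·R1 → [0,0,-1,-1]
  R3 -= -2·R1 → [0,0,-3,2]
  R3 -= 3·R2 → [0,0,0,5]

L=[[1,0,0,0],[-1,1,0,0],[1,5,1,0],[-4,-2,3,1]] U=[[1,-2,-5,3],[0,-2,5,2],[0,0,-1,-1],[0,0,0,5]]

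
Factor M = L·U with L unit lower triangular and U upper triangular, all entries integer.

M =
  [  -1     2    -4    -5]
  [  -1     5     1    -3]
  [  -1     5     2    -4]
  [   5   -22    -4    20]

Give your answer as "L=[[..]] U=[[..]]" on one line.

  row1 -= 1·row0 → [0,3,5,2]
  row2 -= 1·row0 → [0,3,6,1]
  row3 -= -5·row0 → [0,-12,-24,-5]
  row2 -= 1·row1 → [0,0,1,-1]
  row3 -= -4·row1 → [0,0,-4,3]
  row3 -= -4·row2 → [0,0,0,-1]

L=[[1,0,0,0],[1,1,0,0],[1,1,1,0],[-5,-4,-4,1]] U=[[-1,2,-4,-5],[0,3,5,2],[0,0,1,-1],[0,0,0,-1]]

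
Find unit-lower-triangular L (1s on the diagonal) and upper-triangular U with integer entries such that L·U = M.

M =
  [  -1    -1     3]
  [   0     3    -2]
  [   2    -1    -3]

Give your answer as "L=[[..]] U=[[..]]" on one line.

  row1 -= 0·row0 → [0,3,-2]
  row2 -= -2·row0 → [0,-3,3]
  row2 -= -1·row1 → [0,0,1]

L=[[1,0,0],[0,1,0],[-2,-1,1]] U=[[-1,-1,3],[0,3,-2],[0,0,1]]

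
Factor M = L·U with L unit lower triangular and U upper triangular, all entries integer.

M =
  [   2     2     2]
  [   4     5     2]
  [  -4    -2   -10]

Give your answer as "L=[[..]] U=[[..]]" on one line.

L=[[1,0,0],[2,1,0],[-2,2,1]] U=[[2,2,2],[0,1,-2],[0,0,-2]]

  row1 -= 2·row0 → [0,1,-2]
  row2 -= -2·row0 → [0,2,-6]
  row2 -= 2·row1 → [0,0,-2]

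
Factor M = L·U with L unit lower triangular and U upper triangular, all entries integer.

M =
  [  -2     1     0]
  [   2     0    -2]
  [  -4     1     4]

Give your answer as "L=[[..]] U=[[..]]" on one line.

L=[[1,0,0],[-1,1,0],[2,-1,1]] U=[[-2,1,0],[0,1,-2],[0,0,2]]

  r1 -= -1·r0 → [0,1,-2]
  r2 -= 2·r0 → [0,-1,4]
  r2 -= -1·r1 → [0,0,2]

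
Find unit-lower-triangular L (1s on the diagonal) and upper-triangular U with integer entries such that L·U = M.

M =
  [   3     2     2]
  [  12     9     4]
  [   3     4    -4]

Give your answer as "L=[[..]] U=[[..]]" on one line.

L=[[1,0,0],[4,1,0],[1,2,1]] U=[[3,2,2],[0,1,-4],[0,0,2]]

  row1 -= 4·row0 → [0,1,-4]
  row2 -= 1·row0 → [0,2,-6]
  row2 -= 2·row1 → [0,0,2]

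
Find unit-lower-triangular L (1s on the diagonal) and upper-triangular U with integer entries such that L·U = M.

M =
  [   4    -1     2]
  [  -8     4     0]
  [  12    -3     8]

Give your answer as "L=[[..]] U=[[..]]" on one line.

  r1 -= -2·r0 → [0,2,4]
  r2 -= 3·r0 → [0,0,2]
  r2 -= 0·r1 → [0,0,2]

L=[[1,0,0],[-2,1,0],[3,0,1]] U=[[4,-1,2],[0,2,4],[0,0,2]]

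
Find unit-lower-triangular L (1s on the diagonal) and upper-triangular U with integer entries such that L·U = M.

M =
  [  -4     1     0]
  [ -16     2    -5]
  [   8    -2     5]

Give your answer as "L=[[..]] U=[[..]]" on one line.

  R1 -= 4·R0 → [0,-2,-5]
  R2 -= -2·R0 → [0,0,5]
  R2 -= 0·R1 → [0,0,5]

L=[[1,0,0],[4,1,0],[-2,0,1]] U=[[-4,1,0],[0,-2,-5],[0,0,5]]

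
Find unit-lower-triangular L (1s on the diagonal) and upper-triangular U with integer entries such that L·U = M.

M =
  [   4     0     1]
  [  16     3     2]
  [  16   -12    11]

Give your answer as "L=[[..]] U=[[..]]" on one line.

L=[[1,0,0],[4,1,0],[4,-4,1]] U=[[4,0,1],[0,3,-2],[0,0,-1]]

  r1 -= 4·r0 → [0,3,-2]
  r2 -= 4·r0 → [0,-12,7]
  r2 -= -4·r1 → [0,0,-1]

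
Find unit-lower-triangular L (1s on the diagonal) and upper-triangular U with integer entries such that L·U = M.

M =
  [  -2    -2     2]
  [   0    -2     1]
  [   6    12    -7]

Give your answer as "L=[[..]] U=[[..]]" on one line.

L=[[1,0,0],[0,1,0],[-3,-3,1]] U=[[-2,-2,2],[0,-2,1],[0,0,2]]

  row1 -= 0·row0 → [0,-2,1]
  row2 -= -3·row0 → [0,6,-1]
  row2 -= -3·row1 → [0,0,2]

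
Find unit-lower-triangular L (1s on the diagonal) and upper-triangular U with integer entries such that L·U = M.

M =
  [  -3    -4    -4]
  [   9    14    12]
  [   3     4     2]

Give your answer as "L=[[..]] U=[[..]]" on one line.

L=[[1,0,0],[-3,1,0],[-1,0,1]] U=[[-3,-4,-4],[0,2,0],[0,0,-2]]

  R1 -= -3·R0 → [0,2,0]
  R2 -= -1·R0 → [0,0,-2]
  R2 -= 0·R1 → [0,0,-2]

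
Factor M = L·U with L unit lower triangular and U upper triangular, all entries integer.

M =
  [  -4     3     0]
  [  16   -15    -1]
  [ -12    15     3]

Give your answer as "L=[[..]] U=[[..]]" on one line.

  row1 -= -4·row0 → [0,-3,-1]
  row2 -= 3·row0 → [0,6,3]
  row2 -= -2·row1 → [0,0,1]

L=[[1,0,0],[-4,1,0],[3,-2,1]] U=[[-4,3,0],[0,-3,-1],[0,0,1]]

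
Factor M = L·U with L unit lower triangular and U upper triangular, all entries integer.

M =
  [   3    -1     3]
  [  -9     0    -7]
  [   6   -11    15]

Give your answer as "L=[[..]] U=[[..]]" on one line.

L=[[1,0,0],[-3,1,0],[2,3,1]] U=[[3,-1,3],[0,-3,2],[0,0,3]]

  R1 -= -3·R0 → [0,-3,2]
  R2 -= 2·R0 → [0,-9,9]
  R2 -= 3·R1 → [0,0,3]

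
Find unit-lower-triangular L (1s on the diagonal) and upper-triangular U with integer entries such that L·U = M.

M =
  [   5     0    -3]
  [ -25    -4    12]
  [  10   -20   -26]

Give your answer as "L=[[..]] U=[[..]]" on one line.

  r1 -= -5·r0 → [0,-4,-3]
  r2 -= 2·r0 → [0,-20,-20]
  r2 -= 5·r1 → [0,0,-5]

L=[[1,0,0],[-5,1,0],[2,5,1]] U=[[5,0,-3],[0,-4,-3],[0,0,-5]]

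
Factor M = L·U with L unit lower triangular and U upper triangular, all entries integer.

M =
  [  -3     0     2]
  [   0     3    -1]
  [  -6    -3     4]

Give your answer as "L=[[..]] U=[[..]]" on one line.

L=[[1,0,0],[0,1,0],[2,-1,1]] U=[[-3,0,2],[0,3,-1],[0,0,-1]]

  R1 -= 0·R0 → [0,3,-1]
  R2 -= 2·R0 → [0,-3,0]
  R2 -= -1·R1 → [0,0,-1]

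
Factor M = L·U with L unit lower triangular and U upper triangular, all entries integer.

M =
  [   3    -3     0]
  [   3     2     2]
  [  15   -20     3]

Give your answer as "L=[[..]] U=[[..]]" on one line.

  r1 -= 1·r0 → [0,5,2]
  r2 -= 5·r0 → [0,-5,3]
  r2 -= -1·r1 → [0,0,5]

L=[[1,0,0],[1,1,0],[5,-1,1]] U=[[3,-3,0],[0,5,2],[0,0,5]]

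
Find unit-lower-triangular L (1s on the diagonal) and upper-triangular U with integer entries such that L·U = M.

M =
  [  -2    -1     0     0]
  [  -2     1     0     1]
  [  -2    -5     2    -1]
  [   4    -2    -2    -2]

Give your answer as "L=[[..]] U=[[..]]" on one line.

L=[[1,0,0,0],[1,1,0,0],[1,-2,1,0],[-2,-2,-1,1]] U=[[-2,-1,0,0],[0,2,0,1],[0,0,2,1],[0,0,0,1]]

  R1 -= 1·R0 → [0,2,0,1]
  R2 -= 1·R0 → [0,-4,2,-1]
  R3 -= -2·R0 → [0,-4,-2,-2]
  R2 -= -2·R1 → [0,0,2,1]
  R3 -= -2·R1 → [0,0,-2,0]
  R3 -= -1·R2 → [0,0,0,1]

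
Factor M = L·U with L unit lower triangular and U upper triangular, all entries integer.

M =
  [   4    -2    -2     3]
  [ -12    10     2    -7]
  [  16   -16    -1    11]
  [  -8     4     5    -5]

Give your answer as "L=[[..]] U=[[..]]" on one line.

  row1 -= -3·row0 → [0,4,-4,2]
  row2 -= 4·row0 → [0,-8,7,-1]
  row3 -= -2·row0 → [0,0,1,1]
  row2 -= -2·row1 → [0,0,-1,3]
  row3 -= 0·row1 → [0,0,1,1]
  row3 -= -1·row2 → [0,0,0,4]

L=[[1,0,0,0],[-3,1,0,0],[4,-2,1,0],[-2,0,-1,1]] U=[[4,-2,-2,3],[0,4,-4,2],[0,0,-1,3],[0,0,0,4]]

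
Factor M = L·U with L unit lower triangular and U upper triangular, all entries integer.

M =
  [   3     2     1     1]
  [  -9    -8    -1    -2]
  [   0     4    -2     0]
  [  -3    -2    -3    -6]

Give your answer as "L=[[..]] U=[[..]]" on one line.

L=[[1,0,0,0],[-3,1,0,0],[0,-2,1,0],[-1,0,-1,1]] U=[[3,2,1,1],[0,-2,2,1],[0,0,2,2],[0,0,0,-3]]

  row1 -= -3·row0 → [0,-2,2,1]
  row2 -= 0·row0 → [0,4,-2,0]
  row3 -= -1·row0 → [0,0,-2,-5]
  row2 -= -2·row1 → [0,0,2,2]
  row3 -= 0·row1 → [0,0,-2,-5]
  row3 -= -1·row2 → [0,0,0,-3]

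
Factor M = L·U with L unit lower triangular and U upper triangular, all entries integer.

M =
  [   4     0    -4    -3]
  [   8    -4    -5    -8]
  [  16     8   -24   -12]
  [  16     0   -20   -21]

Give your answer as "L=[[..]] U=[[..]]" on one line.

  row1 -= 2·row0 → [0,-4,3,-2]
  row2 -= 4·row0 → [0,8,-8,0]
  row3 -= 4·row0 → [0,0,-4,-9]
  row2 -= -2·row1 → [0,0,-2,-4]
  row3 -= 0·row1 → [0,0,-4,-9]
  row3 -= 2·row2 → [0,0,0,-1]

L=[[1,0,0,0],[2,1,0,0],[4,-2,1,0],[4,0,2,1]] U=[[4,0,-4,-3],[0,-4,3,-2],[0,0,-2,-4],[0,0,0,-1]]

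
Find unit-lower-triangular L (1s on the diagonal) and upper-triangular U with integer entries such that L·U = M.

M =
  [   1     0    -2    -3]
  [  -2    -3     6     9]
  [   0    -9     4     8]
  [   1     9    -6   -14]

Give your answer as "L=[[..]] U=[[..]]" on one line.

  R1 -= -2·R0 → [0,-3,2,3]
  R2 -= 0·R0 → [0,-9,4,8]
  R3 -= 1·R0 → [0,9,-4,-11]
  R2 -= 3·R1 → [0,0,-2,-1]
  R3 -= -3·R1 → [0,0,2,-2]
  R3 -= -1·R2 → [0,0,0,-3]

L=[[1,0,0,0],[-2,1,0,0],[0,3,1,0],[1,-3,-1,1]] U=[[1,0,-2,-3],[0,-3,2,3],[0,0,-2,-1],[0,0,0,-3]]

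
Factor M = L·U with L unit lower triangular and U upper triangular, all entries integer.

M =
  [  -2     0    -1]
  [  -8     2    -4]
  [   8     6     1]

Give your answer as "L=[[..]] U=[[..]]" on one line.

  r1 -= 4·r0 → [0,2,0]
  r2 -= -4·r0 → [0,6,-3]
  r2 -= 3·r1 → [0,0,-3]

L=[[1,0,0],[4,1,0],[-4,3,1]] U=[[-2,0,-1],[0,2,0],[0,0,-3]]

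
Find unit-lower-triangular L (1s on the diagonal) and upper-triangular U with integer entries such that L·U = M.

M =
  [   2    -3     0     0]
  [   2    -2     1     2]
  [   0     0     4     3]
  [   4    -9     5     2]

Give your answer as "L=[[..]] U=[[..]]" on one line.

L=[[1,0,0,0],[1,1,0,0],[0,0,1,0],[2,-3,2,1]] U=[[2,-3,0,0],[0,1,1,2],[0,0,4,3],[0,0,0,2]]

  r1 -= 1·r0 → [0,1,1,2]
  r2 -= 0·r0 → [0,0,4,3]
  r3 -= 2·r0 → [0,-3,5,2]
  r2 -= 0·r1 → [0,0,4,3]
  r3 -= -3·r1 → [0,0,8,8]
  r3 -= 2·r2 → [0,0,0,2]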